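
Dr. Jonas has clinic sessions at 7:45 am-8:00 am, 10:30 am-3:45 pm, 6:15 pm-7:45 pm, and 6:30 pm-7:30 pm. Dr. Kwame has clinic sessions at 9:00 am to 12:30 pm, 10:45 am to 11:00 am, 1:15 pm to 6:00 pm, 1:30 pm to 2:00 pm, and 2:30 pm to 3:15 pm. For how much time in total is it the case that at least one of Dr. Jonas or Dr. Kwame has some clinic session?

First set merges to 7:45 am-8:00 am, 10:30 am-3:45 pm, 6:15 pm-7:45 pm.
Second set merges to 9:00 am-12:30 pm, 1:15 pm-6:00 pm.
A ∪ B = 7:45 am-8:00 am, 9:00 am-6:00 pm, 6:15 pm-7:45 pm.
Total: 15 min + 9 h + 1 h 30 min = 10 h 45 min.

10 h 45 min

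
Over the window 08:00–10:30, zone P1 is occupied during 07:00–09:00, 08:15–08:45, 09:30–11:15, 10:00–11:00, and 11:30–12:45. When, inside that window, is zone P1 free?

After merging, the occupied span is 07:00–09:00, 09:30–11:15, 11:30–12:45.
Uncovered inside 08:00–10:30: 09:00–09:30.

09:00–09:30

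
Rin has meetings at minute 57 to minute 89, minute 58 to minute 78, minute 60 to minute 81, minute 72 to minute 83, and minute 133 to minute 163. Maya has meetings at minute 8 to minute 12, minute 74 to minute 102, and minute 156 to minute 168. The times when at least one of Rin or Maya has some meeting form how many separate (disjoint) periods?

First set merges to minute 57 to minute 89, minute 133 to minute 163.
A ∪ B = minute 8 to minute 12, minute 57 to minute 102, minute 133 to minute 168.
That is 3 disjoint pieces.

3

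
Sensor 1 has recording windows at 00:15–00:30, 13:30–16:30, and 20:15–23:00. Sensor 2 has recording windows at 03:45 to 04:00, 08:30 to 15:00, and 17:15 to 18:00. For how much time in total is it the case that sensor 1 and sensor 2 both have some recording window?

1 h 30 min

A ∩ B = 13:30-15:00.
Total: 1 h 30 min.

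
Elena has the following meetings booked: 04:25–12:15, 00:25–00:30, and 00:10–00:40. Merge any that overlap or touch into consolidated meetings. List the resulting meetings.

Sort by start: 00:10–00:40, 00:25–00:30, 04:25–12:15.
00:25–00:30 overlaps/touches 00:10–00:40 → extend to 00:10–00:40.
04:25–12:15 is disjoint → start new block.

00:10–00:40, 04:25–12:15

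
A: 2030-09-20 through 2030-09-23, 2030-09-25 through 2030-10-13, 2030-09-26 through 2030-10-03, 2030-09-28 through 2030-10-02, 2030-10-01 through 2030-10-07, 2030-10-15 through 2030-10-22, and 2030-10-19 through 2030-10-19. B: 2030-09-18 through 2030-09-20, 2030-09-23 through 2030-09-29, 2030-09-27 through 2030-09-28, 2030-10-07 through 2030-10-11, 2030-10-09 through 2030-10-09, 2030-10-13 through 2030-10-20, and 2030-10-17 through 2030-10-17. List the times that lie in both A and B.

2030-09-20 through 2030-09-20, 2030-09-23 through 2030-09-23, 2030-09-25 through 2030-09-29, 2030-10-07 through 2030-10-11, 2030-10-13 through 2030-10-13, 2030-10-15 through 2030-10-20

Merge the first list: 2030-09-20 through 2030-09-23, 2030-09-25 through 2030-10-13, 2030-10-15 through 2030-10-22.
Merge the second list: 2030-09-18 through 2030-09-20, 2030-09-23 through 2030-09-29, 2030-10-07 through 2030-10-11, 2030-10-13 through 2030-10-20.
2030-09-20 through 2030-09-23 overlaps B on 2030-09-20 through 2030-09-20, 2030-09-23 through 2030-09-23.
2030-09-25 through 2030-10-13 overlaps B on 2030-09-25 through 2030-09-29, 2030-10-07 through 2030-10-11, 2030-10-13 through 2030-10-13.
2030-10-15 through 2030-10-22 overlaps B on 2030-10-15 through 2030-10-20.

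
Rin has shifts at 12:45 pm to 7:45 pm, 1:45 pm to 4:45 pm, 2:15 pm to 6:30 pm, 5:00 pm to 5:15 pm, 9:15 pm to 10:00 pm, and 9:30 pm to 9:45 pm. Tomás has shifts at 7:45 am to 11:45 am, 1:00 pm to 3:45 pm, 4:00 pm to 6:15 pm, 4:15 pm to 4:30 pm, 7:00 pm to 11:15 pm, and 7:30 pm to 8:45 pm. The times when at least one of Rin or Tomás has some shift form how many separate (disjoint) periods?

First set merges to 12:45 pm–7:45 pm, 9:15 pm–10:00 pm.
Second set merges to 7:45 am–11:45 am, 1:00 pm–3:45 pm, 4:00 pm–6:15 pm, 7:00 pm–11:15 pm.
A ∪ B = 7:45 am–11:45 am, 12:45 pm–11:15 pm.
That is 2 disjoint pieces.

2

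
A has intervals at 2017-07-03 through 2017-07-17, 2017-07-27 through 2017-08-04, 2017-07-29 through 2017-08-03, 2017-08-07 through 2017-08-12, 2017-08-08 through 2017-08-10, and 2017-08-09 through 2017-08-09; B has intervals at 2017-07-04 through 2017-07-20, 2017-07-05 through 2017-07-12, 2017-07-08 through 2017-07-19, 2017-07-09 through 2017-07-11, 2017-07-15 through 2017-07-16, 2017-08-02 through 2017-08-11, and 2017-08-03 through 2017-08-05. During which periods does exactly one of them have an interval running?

2017-07-03 through 2017-07-03, 2017-07-18 through 2017-07-20, 2017-07-27 through 2017-08-01, 2017-08-05 through 2017-08-06, 2017-08-12 through 2017-08-12

Merge the first list: 2017-07-03 through 2017-07-17, 2017-07-27 through 2017-08-04, 2017-08-07 through 2017-08-12.
Merge the second list: 2017-07-04 through 2017-07-20, 2017-08-02 through 2017-08-11.
A \ B = 2017-07-03 through 2017-07-03, 2017-07-27 through 2017-08-01, 2017-08-12 through 2017-08-12.
B \ A = 2017-07-18 through 2017-07-20, 2017-08-05 through 2017-08-06.
Union of the two gives the symmetric difference.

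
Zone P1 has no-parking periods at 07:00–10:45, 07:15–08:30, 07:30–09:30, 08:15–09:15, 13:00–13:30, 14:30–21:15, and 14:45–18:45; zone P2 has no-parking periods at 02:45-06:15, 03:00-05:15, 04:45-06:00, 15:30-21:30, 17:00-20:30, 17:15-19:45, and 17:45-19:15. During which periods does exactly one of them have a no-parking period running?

A, merged: 07:00-10:45, 13:00-13:30, 14:30-21:15.
B, merged: 02:45-06:15, 15:30-21:30.
Only in the first: 07:00-10:45, 13:00-13:30, 14:30-15:30.
Only in the second: 02:45-06:15, 21:15-21:30.
Together these are the periods covered by exactly one.

02:45-06:15, 07:00-10:45, 13:00-13:30, 14:30-15:30, 21:15-21:30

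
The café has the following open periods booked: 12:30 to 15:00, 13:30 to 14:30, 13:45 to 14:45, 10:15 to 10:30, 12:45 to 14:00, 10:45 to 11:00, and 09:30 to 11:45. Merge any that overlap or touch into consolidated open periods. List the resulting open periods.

Sort by start: 09:30–11:45, 10:15–10:30, 10:45–11:00, 12:30–15:00, 12:45–14:00, 13:30–14:30, 13:45–14:45.
10:15–10:30 overlaps/touches 09:30–11:45 → extend to 09:30–11:45.
10:45–11:00 overlaps/touches 09:30–11:45 → extend to 09:30–11:45.
12:30–15:00 is disjoint → start new block.
12:45–14:00 overlaps/touches 12:30–15:00 → extend to 12:30–15:00.
13:30–14:30 overlaps/touches 12:30–15:00 → extend to 12:30–15:00.
13:45–14:45 overlaps/touches 12:30–15:00 → extend to 12:30–15:00.

09:30–11:45, 12:30–15:00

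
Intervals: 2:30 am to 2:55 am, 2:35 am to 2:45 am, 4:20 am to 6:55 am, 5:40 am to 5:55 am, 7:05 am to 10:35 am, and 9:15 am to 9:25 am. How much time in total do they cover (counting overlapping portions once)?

6 h 30 min

Merged: 2:30 am–2:55 am, 4:20 am–6:55 am, 7:05 am–10:35 am.
Lengths: 25 min + 2 h 35 min + 3 h 30 min = 6 h 30 min.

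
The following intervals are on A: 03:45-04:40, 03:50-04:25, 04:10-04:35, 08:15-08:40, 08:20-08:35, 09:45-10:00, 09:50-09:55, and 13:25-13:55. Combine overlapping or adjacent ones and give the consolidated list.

03:50–04:25 overlaps/touches 03:45–04:40 → extend to 03:45–04:40.
04:10–04:35 overlaps/touches 03:45–04:40 → extend to 03:45–04:40.
08:15–08:40 is disjoint → start new block.
08:20–08:35 overlaps/touches 08:15–08:40 → extend to 08:15–08:40.
09:45–10:00 is disjoint → start new block.
09:50–09:55 overlaps/touches 09:45–10:00 → extend to 09:45–10:00.
13:25–13:55 is disjoint → start new block.

03:45–04:40, 08:15–08:40, 09:45–10:00, 13:25–13:55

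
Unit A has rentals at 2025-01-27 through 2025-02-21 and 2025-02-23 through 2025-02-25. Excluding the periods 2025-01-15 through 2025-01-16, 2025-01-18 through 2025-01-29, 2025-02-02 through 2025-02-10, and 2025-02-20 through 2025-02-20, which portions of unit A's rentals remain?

2025-01-27 through 2025-02-21 with B removed leaves 2025-01-30 through 2025-02-01, 2025-02-11 through 2025-02-19, 2025-02-21 through 2025-02-21.
2025-02-23 through 2025-02-25 is untouched.

2025-01-30 through 2025-02-01, 2025-02-11 through 2025-02-19, 2025-02-21 through 2025-02-21, 2025-02-23 through 2025-02-25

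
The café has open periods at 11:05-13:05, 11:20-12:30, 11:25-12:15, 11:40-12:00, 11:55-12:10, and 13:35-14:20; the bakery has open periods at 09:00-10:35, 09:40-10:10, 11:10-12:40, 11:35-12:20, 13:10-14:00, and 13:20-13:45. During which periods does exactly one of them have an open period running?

09:00-10:35, 11:05-11:10, 12:40-13:05, 13:10-13:35, 14:00-14:20

Merge the first list: 11:05-13:05, 13:35-14:20.
Merge the second list: 09:00-10:35, 11:10-12:40, 13:10-14:00.
A but not B: 11:05-11:10, 12:40-13:05, 14:00-14:20.
B but not A: 09:00-10:35, 13:10-13:35.
Combining gives A △ B.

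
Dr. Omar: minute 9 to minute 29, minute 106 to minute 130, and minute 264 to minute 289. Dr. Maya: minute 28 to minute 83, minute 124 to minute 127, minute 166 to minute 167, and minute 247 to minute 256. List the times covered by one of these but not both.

A \ B = minute 9 to minute 28, minute 106 to minute 124, minute 127 to minute 130, minute 264 to minute 289.
B \ A = minute 29 to minute 83, minute 166 to minute 167, minute 247 to minute 256.
Union of the two gives the symmetric difference.

minute 9 to minute 28, minute 29 to minute 83, minute 106 to minute 124, minute 127 to minute 130, minute 166 to minute 167, minute 247 to minute 256, minute 264 to minute 289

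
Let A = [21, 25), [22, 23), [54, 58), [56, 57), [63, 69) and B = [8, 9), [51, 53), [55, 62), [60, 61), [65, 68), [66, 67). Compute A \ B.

A, merged: [21, 25), [54, 58), [63, 69).
B, merged: [8, 9), [51, 53), [55, 62), [65, 68).
[21, 25): no B overlap → unchanged.
[54, 58) minus B → [54, 55).
[63, 69) minus B → [63, 65), [68, 69).

[21, 25) ∪ [54, 55) ∪ [63, 65) ∪ [68, 69)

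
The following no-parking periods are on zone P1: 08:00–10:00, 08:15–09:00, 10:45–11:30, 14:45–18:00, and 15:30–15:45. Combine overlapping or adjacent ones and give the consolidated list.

08:15–09:00 overlaps/touches 08:00–10:00 → extend to 08:00–10:00.
10:45–11:30 is disjoint → start new block.
14:45–18:00 is disjoint → start new block.
15:30–15:45 overlaps/touches 14:45–18:00 → extend to 14:45–18:00.

08:00–10:00, 10:45–11:30, 14:45–18:00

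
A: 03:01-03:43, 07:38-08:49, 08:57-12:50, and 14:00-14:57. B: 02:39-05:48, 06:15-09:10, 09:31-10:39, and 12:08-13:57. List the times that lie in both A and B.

03:01-03:43, 07:38-08:49, 08:57-09:10, 09:31-10:39, 12:08-12:50

03:01-03:43 meets the second set on 03:01-03:43.
07:38-08:49 meets the second set on 07:38-08:49.
08:57-12:50 meets the second set on 08:57-09:10, 09:31-10:39, 12:08-12:50.
14:00-14:57: no overlap with the second set.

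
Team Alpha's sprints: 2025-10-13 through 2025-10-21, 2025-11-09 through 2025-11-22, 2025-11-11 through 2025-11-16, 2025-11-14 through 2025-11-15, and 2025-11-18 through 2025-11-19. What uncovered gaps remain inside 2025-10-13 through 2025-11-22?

Covered (merged): 2025-10-13 through 2025-10-21, 2025-11-09 through 2025-11-22.
Gaps within 2025-10-13 through 2025-11-22: 2025-10-22 through 2025-11-08.

2025-10-22 through 2025-11-08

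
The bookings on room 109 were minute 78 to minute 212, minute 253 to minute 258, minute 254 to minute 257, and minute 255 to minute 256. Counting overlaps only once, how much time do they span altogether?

Merged: minute 78 to minute 212, minute 253 to minute 258.
Lengths: 134 minutes + 5 minutes = 139 minutes.

139 minutes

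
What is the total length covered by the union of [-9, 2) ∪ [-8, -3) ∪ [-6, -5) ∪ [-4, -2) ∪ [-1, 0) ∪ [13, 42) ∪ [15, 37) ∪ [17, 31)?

40

Merged: [-9, 2), [13, 42).
Lengths: 11 + 29 = 40.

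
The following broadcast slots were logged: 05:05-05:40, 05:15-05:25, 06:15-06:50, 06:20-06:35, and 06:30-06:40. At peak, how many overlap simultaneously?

3

Walk the sorted start/end points keeping a running depth.
The depth first hits 3 at 06:30.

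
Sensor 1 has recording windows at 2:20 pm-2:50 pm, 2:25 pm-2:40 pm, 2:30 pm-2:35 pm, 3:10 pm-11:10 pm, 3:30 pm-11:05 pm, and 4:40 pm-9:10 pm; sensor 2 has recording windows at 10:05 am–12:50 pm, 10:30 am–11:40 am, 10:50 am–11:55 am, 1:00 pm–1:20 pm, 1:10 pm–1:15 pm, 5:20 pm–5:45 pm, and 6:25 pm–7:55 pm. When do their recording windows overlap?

5:20 pm–5:45 pm, 6:25 pm–7:55 pm

Merge the first list: 2:20 pm–2:50 pm, 3:10 pm–11:10 pm.
Merge the second list: 10:05 am–12:50 pm, 1:00 pm–1:20 pm, 5:20 pm–5:45 pm, 6:25 pm–7:55 pm.
2:20 pm–2:50 pm: no overlap with the second set.
3:10 pm–11:10 pm meets the second set on 5:20 pm–5:45 pm, 6:25 pm–7:55 pm.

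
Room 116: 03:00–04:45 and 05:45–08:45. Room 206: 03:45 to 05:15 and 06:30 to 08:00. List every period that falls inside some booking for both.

03:00–04:45 ∩ B → 03:45–04:45.
05:45–08:45 ∩ B → 06:30–08:00.

03:45–04:45, 06:30–08:00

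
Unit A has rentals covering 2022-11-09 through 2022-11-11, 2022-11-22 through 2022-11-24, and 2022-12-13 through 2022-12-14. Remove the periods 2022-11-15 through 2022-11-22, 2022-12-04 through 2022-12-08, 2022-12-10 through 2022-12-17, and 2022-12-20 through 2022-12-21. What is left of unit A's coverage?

2022-11-09 through 2022-11-11, 2022-11-23 through 2022-11-24

2022-11-09 through 2022-11-11: no B overlap → unchanged.
2022-11-22 through 2022-11-24 minus B → 2022-11-23 through 2022-11-24.
2022-12-13 through 2022-12-14: fully covered by B → removed.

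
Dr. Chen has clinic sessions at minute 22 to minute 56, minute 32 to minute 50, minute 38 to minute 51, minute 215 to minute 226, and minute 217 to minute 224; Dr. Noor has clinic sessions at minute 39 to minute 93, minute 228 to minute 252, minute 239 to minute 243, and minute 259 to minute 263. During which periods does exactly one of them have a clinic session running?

First set merges to minute 22 to minute 56, minute 215 to minute 226.
Second set merges to minute 39 to minute 93, minute 228 to minute 252, minute 259 to minute 263.
A \ B = minute 22 to minute 39, minute 215 to minute 226.
B \ A = minute 56 to minute 93, minute 228 to minute 252, minute 259 to minute 263.
Union of the two gives the symmetric difference.

minute 22 to minute 39, minute 56 to minute 93, minute 215 to minute 226, minute 228 to minute 252, minute 259 to minute 263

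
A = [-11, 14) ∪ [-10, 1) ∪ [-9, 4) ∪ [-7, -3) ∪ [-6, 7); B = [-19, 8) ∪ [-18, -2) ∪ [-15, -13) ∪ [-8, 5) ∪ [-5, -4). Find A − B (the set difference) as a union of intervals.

[8, 14)

First set merges to [-11, 14).
Second set merges to [-19, 8).
[-11, 14) with B removed leaves [8, 14).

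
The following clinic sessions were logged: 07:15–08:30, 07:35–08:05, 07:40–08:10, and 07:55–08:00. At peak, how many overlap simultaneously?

4

Walk the sorted start/end points keeping a running depth.
The depth first hits 4 at 07:55.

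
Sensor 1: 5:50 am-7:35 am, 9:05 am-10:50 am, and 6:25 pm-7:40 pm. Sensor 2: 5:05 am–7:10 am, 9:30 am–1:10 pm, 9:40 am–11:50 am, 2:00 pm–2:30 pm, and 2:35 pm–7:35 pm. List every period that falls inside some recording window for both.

Merge the second list: 5:05 am–7:10 am, 9:30 am–1:10 pm, 2:00 pm–2:30 pm, 2:35 pm–7:35 pm.
5:50 am–7:35 am meets the second set on 5:50 am–7:10 am.
9:05 am–10:50 am meets the second set on 9:30 am–10:50 am.
6:25 pm–7:40 pm meets the second set on 6:25 pm–7:35 pm.

5:50 am–7:10 am, 9:30 am–10:50 am, 6:25 pm–7:35 pm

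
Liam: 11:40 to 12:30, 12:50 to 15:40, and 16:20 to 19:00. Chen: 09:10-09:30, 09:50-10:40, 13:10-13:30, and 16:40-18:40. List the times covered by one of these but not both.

Only in the first: 11:40-12:30, 12:50-13:10, 13:30-15:40, 16:20-16:40, 18:40-19:00.
Only in the second: 09:10-09:30, 09:50-10:40.
Together these are the periods covered by exactly one.

09:10-09:30, 09:50-10:40, 11:40-12:30, 12:50-13:10, 13:30-15:40, 16:20-16:40, 18:40-19:00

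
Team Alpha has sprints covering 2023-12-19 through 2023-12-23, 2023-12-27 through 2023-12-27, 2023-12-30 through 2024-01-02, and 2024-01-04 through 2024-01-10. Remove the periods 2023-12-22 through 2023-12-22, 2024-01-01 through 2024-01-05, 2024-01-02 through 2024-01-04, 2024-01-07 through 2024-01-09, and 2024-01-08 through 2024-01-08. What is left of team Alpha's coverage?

2023-12-19 through 2023-12-21, 2023-12-23 through 2023-12-23, 2023-12-27 through 2023-12-27, 2023-12-30 through 2023-12-31, 2024-01-06 through 2024-01-06, 2024-01-10 through 2024-01-10

Second set merges to 2023-12-22 through 2023-12-22, 2024-01-01 through 2024-01-05, 2024-01-07 through 2024-01-09.
2023-12-19 through 2023-12-23 minus B → 2023-12-19 through 2023-12-21, 2023-12-23 through 2023-12-23.
2023-12-27 through 2023-12-27: no B overlap → unchanged.
2023-12-30 through 2024-01-02 minus B → 2023-12-30 through 2023-12-31.
2024-01-04 through 2024-01-10 minus B → 2024-01-06 through 2024-01-06, 2024-01-10 through 2024-01-10.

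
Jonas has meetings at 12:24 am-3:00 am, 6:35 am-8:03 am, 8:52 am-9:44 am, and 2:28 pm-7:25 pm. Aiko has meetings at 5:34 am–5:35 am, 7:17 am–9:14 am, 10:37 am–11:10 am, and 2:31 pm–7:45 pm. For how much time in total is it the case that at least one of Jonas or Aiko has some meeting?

A ∪ B = 12:24 am–3:00 am, 5:34 am–5:35 am, 6:35 am–9:44 am, 10:37 am–11:10 am, 2:28 pm–7:45 pm.
Total: 2 h 36 min + 1 min + 3 h 9 min + 33 min + 5 h 17 min = 11 h 36 min.

11 h 36 min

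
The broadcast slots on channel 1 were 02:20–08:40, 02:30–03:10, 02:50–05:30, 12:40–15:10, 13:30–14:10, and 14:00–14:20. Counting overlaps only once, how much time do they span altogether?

8 h 50 min

Merged: 02:20–08:40, 12:40–15:10.
Lengths: 6 h 20 min + 2 h 30 min = 8 h 50 min.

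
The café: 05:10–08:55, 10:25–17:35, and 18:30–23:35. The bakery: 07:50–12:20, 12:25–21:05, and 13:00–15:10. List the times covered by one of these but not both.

05:10-07:50, 08:55-10:25, 12:20-12:25, 17:35-18:30, 21:05-23:35

B, merged: 07:50-12:20, 12:25-21:05.
Only in the first: 05:10-07:50, 12:20-12:25, 21:05-23:35.
Only in the second: 08:55-10:25, 17:35-18:30.
Together these are the periods covered by exactly one.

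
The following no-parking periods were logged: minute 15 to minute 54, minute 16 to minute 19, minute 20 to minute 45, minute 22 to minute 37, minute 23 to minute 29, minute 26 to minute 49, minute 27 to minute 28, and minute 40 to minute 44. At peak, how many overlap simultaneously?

At minute 27, 6 of the intervals are simultaneously active.
No point has more.

6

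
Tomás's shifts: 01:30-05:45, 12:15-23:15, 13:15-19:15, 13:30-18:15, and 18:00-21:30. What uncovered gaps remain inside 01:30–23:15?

05:45–12:15

The merged coverage is 01:30–05:45, 12:15–23:15.
Gaps within 01:30–23:15: 05:45–12:15.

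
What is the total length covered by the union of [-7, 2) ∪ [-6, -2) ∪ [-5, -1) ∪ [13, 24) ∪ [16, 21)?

Merged: [-7, 2), [13, 24).
Lengths: 9 + 11 = 20.

20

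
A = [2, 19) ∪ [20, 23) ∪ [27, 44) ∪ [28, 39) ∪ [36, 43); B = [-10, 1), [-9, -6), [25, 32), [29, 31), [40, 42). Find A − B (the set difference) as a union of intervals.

[2, 19) ∪ [20, 23) ∪ [32, 40) ∪ [42, 44)

A, merged: [2, 19), [20, 23), [27, 44).
B, merged: [-10, 1), [25, 32), [40, 42).
[2, 19) is untouched.
[20, 23) is untouched.
[27, 44) with B removed leaves [32, 40), [42, 44).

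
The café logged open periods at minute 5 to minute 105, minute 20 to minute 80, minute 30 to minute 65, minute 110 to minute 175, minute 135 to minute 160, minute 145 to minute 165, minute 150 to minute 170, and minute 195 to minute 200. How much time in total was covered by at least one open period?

Merged: minute 5 to minute 105, minute 110 to minute 175, minute 195 to minute 200.
Lengths: 100 minutes + 65 minutes + 5 minutes = 170 minutes.

170 minutes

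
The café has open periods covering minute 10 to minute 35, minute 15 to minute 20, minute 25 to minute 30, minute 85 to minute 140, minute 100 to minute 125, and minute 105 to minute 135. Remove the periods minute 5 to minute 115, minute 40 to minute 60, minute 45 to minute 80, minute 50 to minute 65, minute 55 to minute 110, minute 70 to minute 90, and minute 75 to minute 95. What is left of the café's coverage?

minute 115 to minute 140

A, merged: minute 10 to minute 35, minute 85 to minute 140.
B, merged: minute 5 to minute 115.
minute 10 to minute 35 lies entirely inside B → drops out.
minute 85 to minute 140 with B removed leaves minute 115 to minute 140.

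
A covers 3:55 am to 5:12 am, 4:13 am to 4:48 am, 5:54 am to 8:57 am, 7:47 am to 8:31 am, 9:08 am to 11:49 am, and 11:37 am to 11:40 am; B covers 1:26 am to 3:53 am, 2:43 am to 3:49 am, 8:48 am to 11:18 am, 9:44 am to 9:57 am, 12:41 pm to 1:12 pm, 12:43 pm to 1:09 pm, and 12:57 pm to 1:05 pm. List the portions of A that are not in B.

First set merges to 3:55 am–5:12 am, 5:54 am–8:57 am, 9:08 am–11:49 am.
Second set merges to 1:26 am–3:53 am, 8:48 am–11:18 am, 12:41 pm–1:12 pm.
3:55 am–5:12 am: no B overlap → unchanged.
5:54 am–8:57 am minus B → 5:54 am–8:48 am.
9:08 am–11:49 am minus B → 11:18 am–11:49 am.

3:55 am–5:12 am, 5:54 am–8:48 am, 11:18 am–11:49 am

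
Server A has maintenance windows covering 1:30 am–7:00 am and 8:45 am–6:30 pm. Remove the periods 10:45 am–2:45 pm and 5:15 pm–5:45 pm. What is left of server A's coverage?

1:30 am–7:00 am: no B overlap → unchanged.
8:45 am–6:30 pm minus B → 8:45 am–10:45 am, 2:45 pm–5:15 pm, 5:45 pm–6:30 pm.

1:30 am–7:00 am, 8:45 am–10:45 am, 2:45 pm–5:15 pm, 5:45 pm–6:30 pm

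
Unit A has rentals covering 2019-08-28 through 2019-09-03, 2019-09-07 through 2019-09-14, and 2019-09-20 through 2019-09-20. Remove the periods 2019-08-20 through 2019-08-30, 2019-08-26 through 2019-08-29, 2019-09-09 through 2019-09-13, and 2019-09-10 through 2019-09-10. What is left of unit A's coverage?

B, merged: 2019-08-20 through 2019-08-30, 2019-09-09 through 2019-09-13.
2019-08-28 through 2019-09-03 minus B → 2019-08-31 through 2019-09-03.
2019-09-07 through 2019-09-14 minus B → 2019-09-07 through 2019-09-08, 2019-09-14 through 2019-09-14.
2019-09-20 through 2019-09-20: no B overlap → unchanged.

2019-08-31 through 2019-09-03, 2019-09-07 through 2019-09-08, 2019-09-14 through 2019-09-14, 2019-09-20 through 2019-09-20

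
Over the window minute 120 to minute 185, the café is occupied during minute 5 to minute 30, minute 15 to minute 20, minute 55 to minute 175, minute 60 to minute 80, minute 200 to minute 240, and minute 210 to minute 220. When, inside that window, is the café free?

minute 175 to minute 185

After merging, the occupied span is minute 5 to minute 30, minute 55 to minute 175, minute 200 to minute 240.
Complement within minute 120 to minute 185: minute 175 to minute 185.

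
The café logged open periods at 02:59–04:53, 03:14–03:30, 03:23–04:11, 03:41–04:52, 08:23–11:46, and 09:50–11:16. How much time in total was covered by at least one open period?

Merged: 02:59–04:53, 08:23–11:46.
Lengths: 1 h 54 min + 3 h 23 min = 5 h 17 min.

5 h 17 min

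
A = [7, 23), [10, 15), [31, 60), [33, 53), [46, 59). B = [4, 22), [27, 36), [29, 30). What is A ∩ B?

A, merged: [7, 23), [31, 60).
B, merged: [4, 22), [27, 36).
[7, 23) ∩ B → [7, 22).
[31, 60) ∩ B → [31, 36).

[7, 22) ∪ [31, 36)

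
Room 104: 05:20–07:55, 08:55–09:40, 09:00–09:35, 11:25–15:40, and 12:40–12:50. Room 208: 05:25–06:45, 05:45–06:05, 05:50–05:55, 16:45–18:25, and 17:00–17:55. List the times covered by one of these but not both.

A, merged: 05:20–07:55, 08:55–09:40, 11:25–15:40.
B, merged: 05:25–06:45, 16:45–18:25.
A \ B = 05:20–05:25, 06:45–07:55, 08:55–09:40, 11:25–15:40.
B \ A = 16:45–18:25.
Union of the two gives the symmetric difference.

05:20–05:25, 06:45–07:55, 08:55–09:40, 11:25–15:40, 16:45–18:25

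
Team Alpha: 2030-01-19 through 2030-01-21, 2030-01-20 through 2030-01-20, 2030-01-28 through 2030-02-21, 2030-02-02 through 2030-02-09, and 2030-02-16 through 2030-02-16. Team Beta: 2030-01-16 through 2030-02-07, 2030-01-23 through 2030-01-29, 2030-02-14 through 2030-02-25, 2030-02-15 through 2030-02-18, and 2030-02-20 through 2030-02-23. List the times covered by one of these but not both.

Merge the first list: 2030-01-19 through 2030-01-21, 2030-01-28 through 2030-02-21.
Merge the second list: 2030-01-16 through 2030-02-07, 2030-02-14 through 2030-02-25.
A \ B = 2030-02-08 through 2030-02-13.
B \ A = 2030-01-16 through 2030-01-18, 2030-01-22 through 2030-01-27, 2030-02-22 through 2030-02-25.
Union of the two gives the symmetric difference.

2030-01-16 through 2030-01-18, 2030-01-22 through 2030-01-27, 2030-02-08 through 2030-02-13, 2030-02-22 through 2030-02-25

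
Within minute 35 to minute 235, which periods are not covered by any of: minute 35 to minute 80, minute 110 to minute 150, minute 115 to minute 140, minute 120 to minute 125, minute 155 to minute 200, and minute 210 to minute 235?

minute 80 to minute 110, minute 150 to minute 155, minute 200 to minute 210

After merging, the occupied span is minute 35 to minute 80, minute 110 to minute 150, minute 155 to minute 200, minute 210 to minute 235.
Gaps within minute 35 to minute 235: minute 80 to minute 110, minute 150 to minute 155, minute 200 to minute 210.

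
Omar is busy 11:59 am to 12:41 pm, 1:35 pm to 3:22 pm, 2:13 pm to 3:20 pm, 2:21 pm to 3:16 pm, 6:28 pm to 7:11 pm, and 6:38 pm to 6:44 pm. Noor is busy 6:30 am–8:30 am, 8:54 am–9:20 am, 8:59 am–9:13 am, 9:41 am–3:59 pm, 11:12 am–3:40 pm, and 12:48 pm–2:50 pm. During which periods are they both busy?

First set merges to 11:59 am–12:41 pm, 1:35 pm–3:22 pm, 6:28 pm–7:11 pm.
Second set merges to 6:30 am–8:30 am, 8:54 am–9:20 am, 9:41 am–3:59 pm.
11:59 am–12:41 pm ∩ B → 11:59 am–12:41 pm.
1:35 pm–3:22 pm ∩ B → 1:35 pm–3:22 pm.
6:28 pm–7:11 pm meets no B interval.

11:59 am–12:41 pm, 1:35 pm–3:22 pm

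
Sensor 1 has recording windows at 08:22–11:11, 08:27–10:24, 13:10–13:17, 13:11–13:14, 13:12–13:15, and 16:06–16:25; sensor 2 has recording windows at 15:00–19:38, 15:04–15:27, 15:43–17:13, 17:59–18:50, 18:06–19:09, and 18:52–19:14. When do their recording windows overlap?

First set merges to 08:22–11:11, 13:10–13:17, 16:06–16:25.
Second set merges to 15:00–19:38.
08:22–11:11 falls entirely outside B.
13:10–13:17 falls entirely outside B.
16:06–16:25 overlaps B on 16:06–16:25.

16:06–16:25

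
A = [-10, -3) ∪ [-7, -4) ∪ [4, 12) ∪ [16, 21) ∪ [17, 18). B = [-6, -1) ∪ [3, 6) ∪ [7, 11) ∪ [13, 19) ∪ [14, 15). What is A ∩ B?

First set merges to [-10, -3), [4, 12), [16, 21).
Second set merges to [-6, -1), [3, 6), [7, 11), [13, 19).
[-10, -3) overlaps B on [-6, -3).
[4, 12) overlaps B on [4, 6), [7, 11).
[16, 21) overlaps B on [16, 19).

[-6, -3) ∪ [4, 6) ∪ [7, 11) ∪ [16, 19)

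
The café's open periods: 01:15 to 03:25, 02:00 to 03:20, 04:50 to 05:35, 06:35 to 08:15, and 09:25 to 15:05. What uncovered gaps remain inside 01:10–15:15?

01:10-01:15, 03:25-04:50, 05:35-06:35, 08:15-09:25, 15:05-15:15

Covered (merged): 01:15-03:25, 04:50-05:35, 06:35-08:15, 09:25-15:05.
Gaps within 01:10-15:15: 01:10-01:15, 03:25-04:50, 05:35-06:35, 08:15-09:25, 15:05-15:15.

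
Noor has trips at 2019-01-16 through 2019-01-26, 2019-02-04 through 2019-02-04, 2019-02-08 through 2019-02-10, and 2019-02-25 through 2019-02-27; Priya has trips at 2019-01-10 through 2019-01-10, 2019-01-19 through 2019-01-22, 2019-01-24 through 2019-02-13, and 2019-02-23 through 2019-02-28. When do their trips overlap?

2019-01-19 through 2019-01-22, 2019-01-24 through 2019-01-26, 2019-02-04 through 2019-02-04, 2019-02-08 through 2019-02-10, 2019-02-25 through 2019-02-27

2019-01-16 through 2019-01-26 meets the second set on 2019-01-19 through 2019-01-22, 2019-01-24 through 2019-01-26.
2019-02-04 through 2019-02-04 meets the second set on 2019-02-04 through 2019-02-04.
2019-02-08 through 2019-02-10 meets the second set on 2019-02-08 through 2019-02-10.
2019-02-25 through 2019-02-27 meets the second set on 2019-02-25 through 2019-02-27.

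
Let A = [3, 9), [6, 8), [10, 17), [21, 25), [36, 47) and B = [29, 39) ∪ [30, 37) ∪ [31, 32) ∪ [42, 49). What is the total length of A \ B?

20

A, merged: [3, 9), [10, 17), [21, 25), [36, 47).
B, merged: [29, 39), [42, 49).
A \ B = [3, 9), [10, 17), [21, 25), [39, 42).
Total: 6 + 7 + 4 + 3 = 20.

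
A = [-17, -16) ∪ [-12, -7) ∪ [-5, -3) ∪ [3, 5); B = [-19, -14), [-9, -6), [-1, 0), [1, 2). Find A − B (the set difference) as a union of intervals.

[-12, -9) ∪ [-5, -3) ∪ [3, 5)

[-17, -16): fully covered by B → removed.
[-12, -7) minus B → [-12, -9).
[-5, -3): no B overlap → unchanged.
[3, 5): no B overlap → unchanged.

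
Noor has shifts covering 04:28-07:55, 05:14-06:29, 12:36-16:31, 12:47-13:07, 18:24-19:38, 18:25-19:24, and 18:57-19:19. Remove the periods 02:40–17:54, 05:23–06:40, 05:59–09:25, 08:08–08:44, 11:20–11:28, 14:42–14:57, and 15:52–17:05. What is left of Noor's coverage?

A, merged: 04:28–07:55, 12:36–16:31, 18:24–19:38.
B, merged: 02:40–17:54.
04:28–07:55: fully covered by B → removed.
12:36–16:31: fully covered by B → removed.
18:24–19:38: no B overlap → unchanged.

18:24–19:38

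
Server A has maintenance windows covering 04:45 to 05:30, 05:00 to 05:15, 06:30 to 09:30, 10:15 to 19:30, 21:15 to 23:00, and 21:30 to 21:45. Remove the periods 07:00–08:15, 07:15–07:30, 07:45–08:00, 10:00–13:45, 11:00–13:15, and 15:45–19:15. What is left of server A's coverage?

Merge the first list: 04:45-05:30, 06:30-09:30, 10:15-19:30, 21:15-23:00.
Merge the second list: 07:00-08:15, 10:00-13:45, 15:45-19:15.
04:45-05:30 is untouched.
06:30-09:30 with B removed leaves 06:30-07:00, 08:15-09:30.
10:15-19:30 with B removed leaves 13:45-15:45, 19:15-19:30.
21:15-23:00 is untouched.

04:45-05:30, 06:30-07:00, 08:15-09:30, 13:45-15:45, 19:15-19:30, 21:15-23:00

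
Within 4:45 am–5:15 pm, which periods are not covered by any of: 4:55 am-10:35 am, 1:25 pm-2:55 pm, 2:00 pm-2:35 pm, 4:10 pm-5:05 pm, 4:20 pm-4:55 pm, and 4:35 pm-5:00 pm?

Covered (merged): 4:55 am–10:35 am, 1:25 pm–2:55 pm, 4:10 pm–5:05 pm.
Complement within 4:45 am–5:15 pm: 4:45 am–4:55 am, 10:35 am–1:25 pm, 2:55 pm–4:10 pm, 5:05 pm–5:15 pm.

4:45 am–4:55 am, 10:35 am–1:25 pm, 2:55 pm–4:10 pm, 5:05 pm–5:15 pm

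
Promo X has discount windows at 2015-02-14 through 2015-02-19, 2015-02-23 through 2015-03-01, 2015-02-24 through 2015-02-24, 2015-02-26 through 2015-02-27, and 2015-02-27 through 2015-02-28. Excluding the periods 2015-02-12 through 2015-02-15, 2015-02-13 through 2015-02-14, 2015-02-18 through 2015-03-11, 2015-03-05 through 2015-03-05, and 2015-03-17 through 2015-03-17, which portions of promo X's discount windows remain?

Merge the first list: 2015-02-14 through 2015-02-19, 2015-02-23 through 2015-03-01.
Merge the second list: 2015-02-12 through 2015-02-15, 2015-02-18 through 2015-03-11, 2015-03-17 through 2015-03-17.
2015-02-14 through 2015-02-19 with B removed leaves 2015-02-16 through 2015-02-17.
2015-02-23 through 2015-03-01 lies entirely inside B → drops out.

2015-02-16 through 2015-02-17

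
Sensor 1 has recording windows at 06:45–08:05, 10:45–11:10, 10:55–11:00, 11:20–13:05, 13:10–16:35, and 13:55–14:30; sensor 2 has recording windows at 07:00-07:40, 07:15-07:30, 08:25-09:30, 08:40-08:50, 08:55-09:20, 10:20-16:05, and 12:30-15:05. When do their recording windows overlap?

Merge the first list: 06:45-08:05, 10:45-11:10, 11:20-13:05, 13:10-16:35.
Merge the second list: 07:00-07:40, 08:25-09:30, 10:20-16:05.
06:45-08:05 ∩ B → 07:00-07:40.
10:45-11:10 ∩ B → 10:45-11:10.
11:20-13:05 ∩ B → 11:20-13:05.
13:10-16:35 ∩ B → 13:10-16:05.

07:00-07:40, 10:45-11:10, 11:20-13:05, 13:10-16:05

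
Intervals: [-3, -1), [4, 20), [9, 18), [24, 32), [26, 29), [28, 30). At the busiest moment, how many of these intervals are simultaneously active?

At 28, 3 of the intervals are simultaneously active.
No point has more.

3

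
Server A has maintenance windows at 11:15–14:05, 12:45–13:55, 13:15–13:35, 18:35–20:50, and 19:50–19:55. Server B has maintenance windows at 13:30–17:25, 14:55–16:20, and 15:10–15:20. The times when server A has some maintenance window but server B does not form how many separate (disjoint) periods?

2

First set merges to 11:15-14:05, 18:35-20:50.
Second set merges to 13:30-17:25.
A \ B = 11:15-13:30, 18:35-20:50.
That is 2 disjoint pieces.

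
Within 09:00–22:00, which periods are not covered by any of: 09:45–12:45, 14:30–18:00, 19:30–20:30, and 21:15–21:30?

09:00–09:45, 12:45–14:30, 18:00–19:30, 20:30–21:15, 21:30–22:00

Covered (merged): 09:45–12:45, 14:30–18:00, 19:30–20:30, 21:15–21:30.
Uncovered inside 09:00–22:00: 09:00–09:45, 12:45–14:30, 18:00–19:30, 20:30–21:15, 21:30–22:00.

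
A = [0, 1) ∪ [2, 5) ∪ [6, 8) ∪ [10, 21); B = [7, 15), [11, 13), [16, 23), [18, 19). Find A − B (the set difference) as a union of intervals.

[0, 1) ∪ [2, 5) ∪ [6, 7) ∪ [15, 16)

Merge the second list: [7, 15), [16, 23).
[0, 1) is untouched.
[2, 5) is untouched.
[6, 8) with B removed leaves [6, 7).
[10, 21) with B removed leaves [15, 16).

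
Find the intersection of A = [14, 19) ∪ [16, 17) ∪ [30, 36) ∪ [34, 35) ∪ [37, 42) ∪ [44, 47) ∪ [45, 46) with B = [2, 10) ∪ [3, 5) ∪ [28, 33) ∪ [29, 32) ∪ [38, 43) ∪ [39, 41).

A, merged: [14, 19), [30, 36), [37, 42), [44, 47).
B, merged: [2, 10), [28, 33), [38, 43).
[14, 19) falls entirely outside B.
[30, 36) overlaps B on [30, 33).
[37, 42) overlaps B on [38, 42).
[44, 47) falls entirely outside B.

[30, 33) ∪ [38, 42)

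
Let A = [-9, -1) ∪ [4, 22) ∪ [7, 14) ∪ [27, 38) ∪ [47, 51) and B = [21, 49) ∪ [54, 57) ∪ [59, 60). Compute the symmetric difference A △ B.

[-9, -1) ∪ [4, 21) ∪ [22, 27) ∪ [38, 47) ∪ [49, 51) ∪ [54, 57) ∪ [59, 60)

Merge the first list: [-9, -1), [4, 22), [27, 38), [47, 51).
A but not B: [-9, -1), [4, 21), [49, 51).
B but not A: [22, 27), [38, 47), [54, 57), [59, 60).
Combining gives A △ B.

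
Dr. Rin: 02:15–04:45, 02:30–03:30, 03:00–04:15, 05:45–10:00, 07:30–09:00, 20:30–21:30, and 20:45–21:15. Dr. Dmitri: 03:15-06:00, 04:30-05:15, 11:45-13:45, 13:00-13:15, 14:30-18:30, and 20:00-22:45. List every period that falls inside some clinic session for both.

03:15–04:45, 05:45–06:00, 20:30–21:30

A, merged: 02:15–04:45, 05:45–10:00, 20:30–21:30.
B, merged: 03:15–06:00, 11:45–13:45, 14:30–18:30, 20:00–22:45.
02:15–04:45 ∩ B → 03:15–04:45.
05:45–10:00 ∩ B → 05:45–06:00.
20:30–21:30 ∩ B → 20:30–21:30.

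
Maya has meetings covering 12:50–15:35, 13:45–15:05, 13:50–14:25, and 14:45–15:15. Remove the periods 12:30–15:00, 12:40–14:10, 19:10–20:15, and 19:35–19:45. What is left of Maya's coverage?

15:00-15:35

First set merges to 12:50-15:35.
Second set merges to 12:30-15:00, 19:10-20:15.
12:50-15:35 with B removed leaves 15:00-15:35.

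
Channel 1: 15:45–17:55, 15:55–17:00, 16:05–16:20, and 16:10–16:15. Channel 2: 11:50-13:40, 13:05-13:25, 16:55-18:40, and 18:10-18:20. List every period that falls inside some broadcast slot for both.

16:55–17:55

Merge the first list: 15:45–17:55.
Merge the second list: 11:50–13:40, 16:55–18:40.
15:45–17:55 ∩ B → 16:55–17:55.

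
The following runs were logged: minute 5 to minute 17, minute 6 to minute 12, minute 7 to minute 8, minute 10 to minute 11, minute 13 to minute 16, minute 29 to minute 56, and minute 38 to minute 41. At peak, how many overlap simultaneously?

3

Walk the sorted start/end points keeping a running depth.
The depth first hits 3 at minute 7.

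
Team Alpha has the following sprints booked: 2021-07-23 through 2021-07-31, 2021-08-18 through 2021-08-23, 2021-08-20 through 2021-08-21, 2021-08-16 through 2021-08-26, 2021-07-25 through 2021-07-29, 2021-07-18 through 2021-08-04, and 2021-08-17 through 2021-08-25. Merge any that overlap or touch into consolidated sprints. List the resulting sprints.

Sort by start: 2021-07-18 through 2021-08-04, 2021-07-23 through 2021-07-31, 2021-07-25 through 2021-07-29, 2021-08-16 through 2021-08-26, 2021-08-17 through 2021-08-25, 2021-08-18 through 2021-08-23, 2021-08-20 through 2021-08-21.
2021-07-23 through 2021-07-31 overlaps/touches 2021-07-18 through 2021-08-04 → extend to 2021-07-18 through 2021-08-04.
2021-07-25 through 2021-07-29 overlaps/touches 2021-07-18 through 2021-08-04 → extend to 2021-07-18 through 2021-08-04.
2021-08-16 through 2021-08-26 is disjoint → start new block.
2021-08-17 through 2021-08-25 overlaps/touches 2021-08-16 through 2021-08-26 → extend to 2021-08-16 through 2021-08-26.
2021-08-18 through 2021-08-23 overlaps/touches 2021-08-16 through 2021-08-26 → extend to 2021-08-16 through 2021-08-26.
2021-08-20 through 2021-08-21 overlaps/touches 2021-08-16 through 2021-08-26 → extend to 2021-08-16 through 2021-08-26.

2021-07-18 through 2021-08-04, 2021-08-16 through 2021-08-26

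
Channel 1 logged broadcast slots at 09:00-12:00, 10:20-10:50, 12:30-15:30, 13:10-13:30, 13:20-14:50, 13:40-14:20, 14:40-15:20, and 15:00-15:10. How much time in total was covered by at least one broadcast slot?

6 h

Merged: 09:00-12:00, 12:30-15:30.
Lengths: 3 h + 3 h = 6 h.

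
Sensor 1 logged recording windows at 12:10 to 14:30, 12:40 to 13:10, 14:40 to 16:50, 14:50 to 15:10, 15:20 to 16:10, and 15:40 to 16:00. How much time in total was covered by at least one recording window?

4 h 30 min

Merged: 12:10–14:30, 14:40–16:50.
Lengths: 2 h 20 min + 2 h 10 min = 4 h 30 min.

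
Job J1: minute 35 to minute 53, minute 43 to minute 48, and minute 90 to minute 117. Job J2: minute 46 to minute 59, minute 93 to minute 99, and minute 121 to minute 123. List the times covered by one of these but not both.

A, merged: minute 35 to minute 53, minute 90 to minute 117.
Only in the first: minute 35 to minute 46, minute 90 to minute 93, minute 99 to minute 117.
Only in the second: minute 53 to minute 59, minute 121 to minute 123.
Together these are the periods covered by exactly one.

minute 35 to minute 46, minute 53 to minute 59, minute 90 to minute 93, minute 99 to minute 117, minute 121 to minute 123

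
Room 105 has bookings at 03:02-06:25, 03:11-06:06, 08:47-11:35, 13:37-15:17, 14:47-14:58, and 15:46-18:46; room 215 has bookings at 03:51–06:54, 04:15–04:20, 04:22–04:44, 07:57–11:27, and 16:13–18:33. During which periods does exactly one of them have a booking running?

03:02-03:51, 06:25-06:54, 07:57-08:47, 11:27-11:35, 13:37-15:17, 15:46-16:13, 18:33-18:46

First set merges to 03:02-06:25, 08:47-11:35, 13:37-15:17, 15:46-18:46.
Second set merges to 03:51-06:54, 07:57-11:27, 16:13-18:33.
Only in the first: 03:02-03:51, 11:27-11:35, 13:37-15:17, 15:46-16:13, 18:33-18:46.
Only in the second: 06:25-06:54, 07:57-08:47.
Together these are the periods covered by exactly one.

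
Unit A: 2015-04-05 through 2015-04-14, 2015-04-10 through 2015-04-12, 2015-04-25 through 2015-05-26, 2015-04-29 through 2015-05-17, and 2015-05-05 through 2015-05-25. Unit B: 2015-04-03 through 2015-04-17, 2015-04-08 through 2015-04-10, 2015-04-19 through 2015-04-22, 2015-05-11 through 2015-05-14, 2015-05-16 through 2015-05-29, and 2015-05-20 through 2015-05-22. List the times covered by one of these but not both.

Merge the first list: 2015-04-05 through 2015-04-14, 2015-04-25 through 2015-05-26.
Merge the second list: 2015-04-03 through 2015-04-17, 2015-04-19 through 2015-04-22, 2015-05-11 through 2015-05-14, 2015-05-16 through 2015-05-29.
A but not B: 2015-04-25 through 2015-05-10, 2015-05-15 through 2015-05-15.
B but not A: 2015-04-03 through 2015-04-04, 2015-04-15 through 2015-04-17, 2015-04-19 through 2015-04-22, 2015-05-27 through 2015-05-29.
Combining gives A △ B.

2015-04-03 through 2015-04-04, 2015-04-15 through 2015-04-17, 2015-04-19 through 2015-04-22, 2015-04-25 through 2015-05-10, 2015-05-15 through 2015-05-15, 2015-05-27 through 2015-05-29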